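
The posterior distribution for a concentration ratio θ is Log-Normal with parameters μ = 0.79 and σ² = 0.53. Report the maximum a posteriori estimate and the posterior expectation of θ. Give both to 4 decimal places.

maximum a posteriori estimate = 1.2969, posterior expectation = 2.8720

Mode = exp(μ − σ²) = exp(0.26) = 1.2969.
Mean = exp(μ + σ²/2) = exp(1.055) = 2.8720.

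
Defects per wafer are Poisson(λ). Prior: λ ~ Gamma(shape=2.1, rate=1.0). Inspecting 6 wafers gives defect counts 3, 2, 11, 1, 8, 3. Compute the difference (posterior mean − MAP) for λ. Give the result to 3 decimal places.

Σ counts = 28. Posterior: Gamma(shape = 2.1+28 = 30.1, rate = 1.0+6 = 7.0).
Mode = (α−1)/β = 29.1/7.0 = 4.157.
Mean = α/β = 30.1/7.0 = 4.300.
Difference = 4.300 − 4.157 = 0.143.
The mean is pulled above the mode by the posterior's right skew.

0.143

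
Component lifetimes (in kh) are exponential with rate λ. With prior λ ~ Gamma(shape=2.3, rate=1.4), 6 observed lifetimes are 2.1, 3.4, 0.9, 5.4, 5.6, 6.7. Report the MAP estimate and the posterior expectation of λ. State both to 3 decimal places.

Σ times = 24.1. Posterior: Gamma(shape = 2.3+6 = 8.3, rate = 1.4+24.1 = 25.5).
Mode = (α−1)/β = 7.3/25.5 = 0.286.
Mean = α/β = 8.3/25.5 = 0.325.

MAP: 0.286. Posterior mean: 0.325.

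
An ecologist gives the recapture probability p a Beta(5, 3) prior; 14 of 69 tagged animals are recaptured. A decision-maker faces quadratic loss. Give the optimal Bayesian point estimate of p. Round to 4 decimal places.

0.2468

Posterior: Beta(5+14, 3+55) = Beta(19, 58).
Mode = (19−1)/(19+58−2) = 18/75 = 0.2400.
Mean = 19/(19+58) = 19/77 = 0.2468.
Quadratic loss ⇒ the optimal estimator is the posterior mean.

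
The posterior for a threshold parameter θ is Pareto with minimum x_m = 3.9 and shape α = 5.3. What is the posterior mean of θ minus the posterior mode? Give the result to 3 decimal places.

The Pareto density is strictly decreasing on [x_m, ∞), so the mode is x_m = 3.900.
Mean = α·x_m/(α−1) = 5.3·3.9/4.3 = 4.807.
Difference = 4.807 − 3.900 = 0.907.
The mean is pulled above the mode by the posterior's right skew.

0.907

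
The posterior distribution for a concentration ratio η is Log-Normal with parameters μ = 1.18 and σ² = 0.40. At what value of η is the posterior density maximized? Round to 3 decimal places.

2.181

Mode = exp(μ − σ²) = exp(0.78) = 2.181.
Mean = exp(μ + σ²/2) = exp(1.380) = 3.975.
This is the posterior mode — the MAP estimate.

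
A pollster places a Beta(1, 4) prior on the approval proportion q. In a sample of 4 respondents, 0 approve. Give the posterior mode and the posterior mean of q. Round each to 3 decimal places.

posterior mode = 0.000, posterior mean = 0.111

Posterior: Beta(1+0, 4+4) = Beta(1, 8).
Since α = 1 ≤ 1 and β > 1, the Beta density is monotone decreasing on [0,1]; the mode is at 0.
Mean = 1/(1+8) = 0.111.
The mean is pulled above the mode by the posterior's right skew.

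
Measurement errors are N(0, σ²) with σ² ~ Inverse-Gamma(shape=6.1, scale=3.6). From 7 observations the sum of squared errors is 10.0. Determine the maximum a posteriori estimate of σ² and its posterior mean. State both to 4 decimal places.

MAP = 0.8113; posterior mean = 1.0000

Posterior: Inverse-Gamma(shape = 6.1+7/2 = 9.6, scale = 3.6+10.0/2 = 8.6).
Mode = β/(α+1) = 8.6/10.6 = 0.8113.
Mean = β/(α−1) = 8.6/8.6 = 1.0000.
The mean is pulled above the mode by the posterior's right skew.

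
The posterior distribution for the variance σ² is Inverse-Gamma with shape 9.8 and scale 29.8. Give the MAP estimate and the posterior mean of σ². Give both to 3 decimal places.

Mode = β/(α+1) = 29.8/10.8 = 2.759.
Mean = β/(α−1) = 29.8/8.8 = 3.386.

σ²_MAP = 2.759, E[σ²|data] = 3.386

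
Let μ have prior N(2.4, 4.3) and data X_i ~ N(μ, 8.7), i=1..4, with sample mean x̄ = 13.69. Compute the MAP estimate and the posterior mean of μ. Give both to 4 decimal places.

Posterior for μ is Normal. Precision-weighted mean: (1/4.3·2.4 + 4/8.7·13.69) / (1/4.3 + 4/8.7) = 9.8976.
A Normal posterior is symmetric, so mode = mean.

MAP: 9.8976. Posterior mean: 9.8976.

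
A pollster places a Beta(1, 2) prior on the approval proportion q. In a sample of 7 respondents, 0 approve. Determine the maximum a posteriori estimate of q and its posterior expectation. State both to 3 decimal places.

Posterior: Beta(1+0, 2+7) = Beta(1, 9).
Since α = 1 ≤ 1 and β > 1, the Beta density is monotone decreasing on [0,1]; the mode is at 0.
Mean = 1/(1+9) = 0.100.

MAP = 0.000, posterior mean = 0.100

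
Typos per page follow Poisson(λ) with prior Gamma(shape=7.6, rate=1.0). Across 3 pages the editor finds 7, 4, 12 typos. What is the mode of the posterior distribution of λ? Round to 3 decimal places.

7.400

Σ counts = 23. Posterior: Gamma(shape = 7.6+23 = 30.6, rate = 1.0+3 = 4.0).
Mode = (α−1)/β = 29.6/4.0 = 7.400.
Mean = α/β = 30.6/4.0 = 7.650.
This is the posterior mode — the MAP estimate.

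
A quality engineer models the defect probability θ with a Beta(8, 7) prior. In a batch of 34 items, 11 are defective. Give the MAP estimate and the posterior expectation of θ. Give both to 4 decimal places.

MAP = 0.3830, posterior mean = 0.3878

Posterior: Beta(8+11, 7+23) = Beta(19, 30).
Mode = (19−1)/(19+30−2) = 18/47 = 0.3830.
Mean = 19/(19+30) = 19/49 = 0.3878.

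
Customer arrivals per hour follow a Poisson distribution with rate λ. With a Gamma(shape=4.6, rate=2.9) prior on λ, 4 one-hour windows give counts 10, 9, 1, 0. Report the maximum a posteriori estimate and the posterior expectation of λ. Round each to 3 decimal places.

λ_MAP = 3.420, E[λ|data] = 3.565

Σ counts = 20. Posterior: Gamma(shape = 4.6+20 = 24.6, rate = 2.9+4 = 6.9).
Mode = (α−1)/β = 23.6/6.9 = 3.420.
Mean = α/β = 24.6/6.9 = 3.565.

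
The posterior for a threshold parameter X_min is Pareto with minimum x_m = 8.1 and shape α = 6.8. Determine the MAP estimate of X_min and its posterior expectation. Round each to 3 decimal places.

X_min_MAP = 8.100, E[X_min|data] = 9.497

The Pareto density is strictly decreasing on [x_m, ∞), so the mode is x_m = 8.100.
Mean = α·x_m/(α−1) = 6.8·8.1/5.8 = 9.497.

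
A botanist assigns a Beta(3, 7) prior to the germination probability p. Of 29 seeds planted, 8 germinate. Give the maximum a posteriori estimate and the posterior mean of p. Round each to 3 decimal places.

maximum a posteriori estimate = 0.270, posterior mean = 0.282

Posterior: Beta(3+8, 7+21) = Beta(11, 28).
Mode = (11−1)/(11+28−2) = 10/37 = 0.270.
Mean = 11/(11+28) = 11/39 = 0.282.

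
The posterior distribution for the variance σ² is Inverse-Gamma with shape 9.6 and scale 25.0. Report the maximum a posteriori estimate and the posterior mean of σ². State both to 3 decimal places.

MAP = 2.358, posterior mean = 2.907

Mode = β/(α+1) = 25.0/10.6 = 2.358.
Mean = β/(α−1) = 25.0/8.6 = 2.907.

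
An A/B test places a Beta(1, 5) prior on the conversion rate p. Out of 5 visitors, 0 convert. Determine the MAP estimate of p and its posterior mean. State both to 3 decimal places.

p_MAP = 0.000, E[p|data] = 0.091

Posterior: Beta(1+0, 5+5) = Beta(1, 10).
Since α = 1 ≤ 1 and β > 1, the Beta density is monotone decreasing on [0,1]; the mode is at 0.
Mean = 1/(1+10) = 0.091.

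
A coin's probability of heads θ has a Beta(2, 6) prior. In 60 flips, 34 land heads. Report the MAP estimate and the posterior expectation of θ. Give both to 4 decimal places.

Posterior: Beta(2+34, 6+26) = Beta(36, 32).
Mode = (36−1)/(36+32−2) = 35/66 = 0.5303.
Mean = 36/(36+32) = 36/68 = 0.5294.

MAP estimate = 0.5303, posterior expectation = 0.5294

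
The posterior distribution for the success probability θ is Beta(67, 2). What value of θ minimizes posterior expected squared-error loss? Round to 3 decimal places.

0.971

Mode = (67−1)/(67+2−2) = 66/67 = 0.985.
Mean = 67/(67+2) = 67/69 = 0.971.
Squared-error loss ⇒ the optimal estimator is the posterior mean.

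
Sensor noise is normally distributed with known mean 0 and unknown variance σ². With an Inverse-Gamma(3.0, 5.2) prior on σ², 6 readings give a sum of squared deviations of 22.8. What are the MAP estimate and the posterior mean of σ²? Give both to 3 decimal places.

Posterior: Inverse-Gamma(shape = 3.0+6/2 = 6.0, scale = 5.2+22.8/2 = 16.6).
Mode = β/(α+1) = 16.6/7.0 = 2.371.
Mean = β/(α−1) = 16.6/5.0 = 3.320.

MAP estimate = 2.371, posterior mean = 3.320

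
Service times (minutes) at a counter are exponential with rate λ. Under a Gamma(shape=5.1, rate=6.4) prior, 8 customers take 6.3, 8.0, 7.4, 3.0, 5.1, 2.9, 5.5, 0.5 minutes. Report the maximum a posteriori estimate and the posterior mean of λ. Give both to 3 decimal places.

Σ times = 38.7. Posterior: Gamma(shape = 5.1+8 = 13.1, rate = 6.4+38.7 = 45.1).
Mode = (α−1)/β = 12.1/45.1 = 0.268.
Mean = α/β = 13.1/45.1 = 0.290.

maximum a posteriori estimate = 0.268, posterior mean = 0.290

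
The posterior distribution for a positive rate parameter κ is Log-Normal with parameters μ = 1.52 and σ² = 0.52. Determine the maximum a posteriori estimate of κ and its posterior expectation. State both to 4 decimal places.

MAP = 2.7183; posterior mean = 5.9299

Mode = exp(μ − σ²) = exp(1.00) = 2.7183.
Mean = exp(μ + σ²/2) = exp(1.780) = 5.9299.
The posterior is right-skewed, so the mean exceeds the mode.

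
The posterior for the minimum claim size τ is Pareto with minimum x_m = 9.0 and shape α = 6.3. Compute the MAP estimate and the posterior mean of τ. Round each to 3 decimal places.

MAP = 9.000; posterior mean = 10.698

The Pareto density is strictly decreasing on [x_m, ∞), so the mode is x_m = 9.000.
Mean = α·x_m/(α−1) = 6.3·9.0/5.3 = 10.698.
The mean is pulled above the mode by the posterior's right skew.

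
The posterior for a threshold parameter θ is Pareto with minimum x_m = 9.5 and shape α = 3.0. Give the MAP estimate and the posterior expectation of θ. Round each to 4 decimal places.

θ_MAP = 9.5000, E[θ|data] = 14.2500

The Pareto density is strictly decreasing on [x_m, ∞), so the mode is x_m = 9.5000.
Mean = α·x_m/(α−1) = 3.0·9.5/2.0 = 14.2500.
Mean > mode: the posterior has a right tail.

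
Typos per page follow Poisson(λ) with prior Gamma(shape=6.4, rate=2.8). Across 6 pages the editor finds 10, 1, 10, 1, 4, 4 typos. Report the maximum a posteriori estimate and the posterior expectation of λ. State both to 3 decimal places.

Σ counts = 30. Posterior: Gamma(shape = 6.4+30 = 36.4, rate = 2.8+6 = 8.8).
Mode = (α−1)/β = 35.4/8.8 = 4.023.
Mean = α/β = 36.4/8.8 = 4.136.

MAP = 4.023, posterior mean = 4.136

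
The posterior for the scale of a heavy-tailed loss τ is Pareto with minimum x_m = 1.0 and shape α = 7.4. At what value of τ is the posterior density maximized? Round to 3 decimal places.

1.000

The Pareto density is strictly decreasing on [x_m, ∞), so the mode is x_m = 1.000.
Mean = α·x_m/(α−1) = 7.4·1.0/6.4 = 1.156.
This is the posterior mode — the MAP estimate.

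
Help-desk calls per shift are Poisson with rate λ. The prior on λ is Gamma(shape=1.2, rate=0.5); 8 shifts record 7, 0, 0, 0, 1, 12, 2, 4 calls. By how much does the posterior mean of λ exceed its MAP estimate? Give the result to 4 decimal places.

0.1176

Σ counts = 26. Posterior: Gamma(shape = 1.2+26 = 27.2, rate = 0.5+8 = 8.5).
Mode = (α−1)/β = 26.2/8.5 = 3.0824.
Mean = α/β = 27.2/8.5 = 3.2000.
Difference = 3.2000 − 3.0824 = 0.1176.
The mean is pulled above the mode by the posterior's right skew.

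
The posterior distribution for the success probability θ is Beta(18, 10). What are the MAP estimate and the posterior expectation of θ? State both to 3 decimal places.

MAP: 0.654. Posterior mean: 0.643.

Mode = (18−1)/(18+10−2) = 17/26 = 0.654.
Mean = 18/(18+10) = 18/28 = 0.643.
Left-skewed posterior ⇒ mean < mode.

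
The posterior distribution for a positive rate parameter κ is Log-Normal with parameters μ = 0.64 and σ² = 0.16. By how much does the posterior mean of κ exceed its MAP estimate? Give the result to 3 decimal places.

Mode = exp(μ − σ²) = exp(0.48) = 1.616.
Mean = exp(μ + σ²/2) = exp(0.720) = 2.054.
Difference = 2.054 − 1.616 = 0.438.

0.438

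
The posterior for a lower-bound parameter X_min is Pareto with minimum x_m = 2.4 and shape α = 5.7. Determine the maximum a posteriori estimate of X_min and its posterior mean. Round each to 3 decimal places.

The Pareto density is strictly decreasing on [x_m, ∞), so the mode is x_m = 2.400.
Mean = α·x_m/(α−1) = 5.7·2.4/4.7 = 2.911.

MAP = 2.400, posterior mean = 2.911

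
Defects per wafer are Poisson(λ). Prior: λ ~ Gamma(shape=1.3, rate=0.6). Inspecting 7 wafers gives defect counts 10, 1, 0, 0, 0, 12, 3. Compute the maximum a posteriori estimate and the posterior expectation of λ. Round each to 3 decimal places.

Σ counts = 26. Posterior: Gamma(shape = 1.3+26 = 27.3, rate = 0.6+7 = 7.6).
Mode = (α−1)/β = 26.3/7.6 = 3.461.
Mean = α/β = 27.3/7.6 = 3.592.

MAP = 3.461; posterior mean = 3.592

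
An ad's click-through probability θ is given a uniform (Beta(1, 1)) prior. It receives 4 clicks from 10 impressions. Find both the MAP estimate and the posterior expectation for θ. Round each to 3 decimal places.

MAP estimate = 0.400, posterior expectation = 0.417

Posterior: Beta(1+4, 1+6) = Beta(5, 7).
Mode = (5−1)/(5+7−2) = 4/10 = 0.400.
Mean = 5/(5+7) = 5/12 = 0.417.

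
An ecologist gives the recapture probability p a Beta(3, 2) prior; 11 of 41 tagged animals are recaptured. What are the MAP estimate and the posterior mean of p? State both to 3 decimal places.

p_MAP = 0.295, E[p|data] = 0.304

Posterior: Beta(3+11, 2+30) = Beta(14, 32).
Mode = (14−1)/(14+32−2) = 13/44 = 0.295.
Mean = 14/(14+32) = 14/46 = 0.304.
The posterior is right-skewed, so the mean exceeds the mode.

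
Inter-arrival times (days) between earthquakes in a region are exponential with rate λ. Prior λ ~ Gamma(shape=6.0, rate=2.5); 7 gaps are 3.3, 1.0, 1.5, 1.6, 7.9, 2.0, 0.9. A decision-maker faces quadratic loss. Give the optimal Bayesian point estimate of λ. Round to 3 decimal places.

Σ times = 18.2. Posterior: Gamma(shape = 6.0+7 = 13.0, rate = 2.5+18.2 = 20.7).
Mode = (α−1)/β = 12.0/20.7 = 0.580.
Mean = α/β = 13.0/20.7 = 0.628.
Quadratic loss ⇒ the optimal estimator is the posterior mean.

0.628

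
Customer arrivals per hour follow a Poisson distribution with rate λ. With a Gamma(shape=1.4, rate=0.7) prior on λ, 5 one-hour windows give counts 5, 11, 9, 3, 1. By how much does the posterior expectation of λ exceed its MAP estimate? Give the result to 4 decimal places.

0.1754

Σ counts = 29. Posterior: Gamma(shape = 1.4+29 = 30.4, rate = 0.7+5 = 5.7).
Mode = (α−1)/β = 29.4/5.7 = 5.1579.
Mean = α/β = 30.4/5.7 = 5.3333.
Difference = 5.3333 − 5.1579 = 0.1754.
Mean > mode: the posterior has a right tail.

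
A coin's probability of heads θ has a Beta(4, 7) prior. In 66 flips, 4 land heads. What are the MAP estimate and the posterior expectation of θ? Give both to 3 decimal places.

Posterior: Beta(4+4, 7+62) = Beta(8, 69).
Mode = (8−1)/(8+69−2) = 7/75 = 0.093.
Mean = 8/(8+69) = 8/77 = 0.104.

MAP: 0.093. Posterior mean: 0.104.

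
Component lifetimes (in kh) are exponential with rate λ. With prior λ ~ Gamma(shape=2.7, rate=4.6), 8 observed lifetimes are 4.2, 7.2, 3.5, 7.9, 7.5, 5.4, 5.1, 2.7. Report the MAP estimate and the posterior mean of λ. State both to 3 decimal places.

MAP estimate = 0.202, posterior mean = 0.222

Σ times = 43.5. Posterior: Gamma(shape = 2.7+8 = 10.7, rate = 4.6+43.5 = 48.1).
Mode = (α−1)/β = 9.7/48.1 = 0.202.
Mean = α/β = 10.7/48.1 = 0.222.
Mean > mode: the posterior has a right tail.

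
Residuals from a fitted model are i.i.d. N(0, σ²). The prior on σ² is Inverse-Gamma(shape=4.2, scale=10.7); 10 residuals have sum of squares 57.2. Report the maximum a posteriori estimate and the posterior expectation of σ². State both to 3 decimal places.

MAP = 3.853, posterior mean = 4.793

Posterior: Inverse-Gamma(shape = 4.2+10/2 = 9.2, scale = 10.7+57.2/2 = 39.3).
Mode = β/(α+1) = 39.3/10.2 = 3.853.
Mean = β/(α−1) = 39.3/8.2 = 4.793.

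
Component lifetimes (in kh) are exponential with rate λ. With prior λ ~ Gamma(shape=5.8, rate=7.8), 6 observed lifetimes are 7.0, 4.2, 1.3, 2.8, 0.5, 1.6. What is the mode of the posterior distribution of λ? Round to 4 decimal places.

0.4286

Σ times = 17.4. Posterior: Gamma(shape = 5.8+6 = 11.8, rate = 7.8+17.4 = 25.2).
Mode = (α−1)/β = 10.8/25.2 = 0.4286.
Mean = α/β = 11.8/25.2 = 0.4683.
This is the posterior mode — the MAP estimate.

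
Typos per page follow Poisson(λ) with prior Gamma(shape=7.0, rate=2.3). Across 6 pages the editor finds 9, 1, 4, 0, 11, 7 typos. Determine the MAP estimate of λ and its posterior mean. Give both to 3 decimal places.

Σ counts = 32. Posterior: Gamma(shape = 7.0+32 = 39.0, rate = 2.3+6 = 8.3).
Mode = (α−1)/β = 38.0/8.3 = 4.578.
Mean = α/β = 39.0/8.3 = 4.699.

MAP = 4.578, posterior mean = 4.699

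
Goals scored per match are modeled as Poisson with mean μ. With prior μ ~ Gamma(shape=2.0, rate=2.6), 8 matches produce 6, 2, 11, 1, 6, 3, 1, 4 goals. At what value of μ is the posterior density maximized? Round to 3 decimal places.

Σ counts = 34. Posterior: Gamma(shape = 2.0+34 = 36.0, rate = 2.6+8 = 10.6).
Mode = (α−1)/β = 35.0/10.6 = 3.302.
Mean = α/β = 36.0/10.6 = 3.396.
This is the posterior mode — the MAP estimate.

3.302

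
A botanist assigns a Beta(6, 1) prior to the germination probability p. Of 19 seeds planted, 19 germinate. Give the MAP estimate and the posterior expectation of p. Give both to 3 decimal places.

MAP = 1.000, posterior mean = 0.962

Posterior: Beta(6+19, 1+0) = Beta(25, 1).
Since β = 1 ≤ 1 and α > 1, the Beta density is monotone increasing on [0,1]; the mode is at 1.
Mean = 25/(25+1) = 0.962.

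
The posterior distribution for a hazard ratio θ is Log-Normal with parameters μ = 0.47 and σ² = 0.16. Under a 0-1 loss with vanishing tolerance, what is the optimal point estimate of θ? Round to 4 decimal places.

1.3634

Mode = exp(μ − σ²) = exp(0.31) = 1.3634.
Mean = exp(μ + σ²/2) = exp(0.550) = 1.7333.
This is the posterior mode — the MAP estimate.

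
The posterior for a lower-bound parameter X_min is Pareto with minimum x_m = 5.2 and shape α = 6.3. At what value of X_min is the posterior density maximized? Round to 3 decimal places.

The Pareto density is strictly decreasing on [x_m, ∞), so the mode is x_m = 5.200.
Mean = α·x_m/(α−1) = 6.3·5.2/5.3 = 6.181.
This is the posterior mode — the MAP estimate.

5.200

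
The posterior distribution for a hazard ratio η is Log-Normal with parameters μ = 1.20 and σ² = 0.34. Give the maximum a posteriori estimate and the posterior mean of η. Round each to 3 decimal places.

MAP = 2.363, posterior mean = 3.935

Mode = exp(μ − σ²) = exp(0.86) = 2.363.
Mean = exp(μ + σ²/2) = exp(1.370) = 3.935.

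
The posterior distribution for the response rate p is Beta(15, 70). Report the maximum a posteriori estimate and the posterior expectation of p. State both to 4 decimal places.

MAP = 0.1687, posterior mean = 0.1765

Mode = (15−1)/(15+70−2) = 14/83 = 0.1687.
Mean = 15/(15+70) = 15/85 = 0.1765.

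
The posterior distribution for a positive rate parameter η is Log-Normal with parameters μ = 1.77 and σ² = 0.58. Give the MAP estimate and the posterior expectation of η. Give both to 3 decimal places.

MAP = 3.287; posterior mean = 7.846

Mode = exp(μ − σ²) = exp(1.19) = 3.287.
Mean = exp(μ + σ²/2) = exp(2.060) = 7.846.
Mean > mode: the posterior has a right tail.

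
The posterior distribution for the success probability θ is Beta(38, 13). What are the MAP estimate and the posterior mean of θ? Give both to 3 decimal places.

Mode = (38−1)/(38+13−2) = 37/49 = 0.755.
Mean = 38/(38+13) = 38/51 = 0.745.
The mean is pulled below the mode by the posterior's left skew.

MAP estimate = 0.755, posterior mean = 0.745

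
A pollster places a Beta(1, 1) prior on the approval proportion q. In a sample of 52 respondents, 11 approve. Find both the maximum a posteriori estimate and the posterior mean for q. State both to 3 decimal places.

Posterior: Beta(1+11, 1+41) = Beta(12, 42).
Mode = (12−1)/(12+42−2) = 11/52 = 0.212.
With a flat prior the MAP equals the MLE, 11/52.
Mean = 12/(12+42) = 12/54 = 0.222.

MAP = 0.212, posterior mean = 0.222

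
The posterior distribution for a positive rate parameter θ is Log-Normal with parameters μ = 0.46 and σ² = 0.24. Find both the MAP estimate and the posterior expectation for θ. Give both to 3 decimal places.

θ_MAP = 1.246, E[θ|data] = 1.786

Mode = exp(μ − σ²) = exp(0.22) = 1.246.
Mean = exp(μ + σ²/2) = exp(0.580) = 1.786.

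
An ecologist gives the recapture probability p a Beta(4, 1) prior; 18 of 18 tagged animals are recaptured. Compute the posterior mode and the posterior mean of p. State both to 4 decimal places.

Posterior: Beta(4+18, 1+0) = Beta(22, 1).
Since β = 1 ≤ 1 and α > 1, the Beta density is monotone increasing on [0,1]; the mode is at 1.
Mean = 22/(22+1) = 0.9565.

posterior mode = 1.0000, posterior mean = 0.9565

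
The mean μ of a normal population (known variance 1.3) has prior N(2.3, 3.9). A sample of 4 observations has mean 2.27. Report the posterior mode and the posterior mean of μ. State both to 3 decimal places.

MAP: 2.272. Posterior mean: 2.272.

Posterior for μ is Normal. Precision-weighted mean: (1/3.9·2.3 + 4/1.3·2.27) / (1/3.9 + 4/1.3) = 2.272.
A Normal posterior is symmetric, so mode = mean.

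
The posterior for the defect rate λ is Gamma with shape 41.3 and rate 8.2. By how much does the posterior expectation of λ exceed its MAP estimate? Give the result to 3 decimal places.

Mode = (α−1)/β = 40.3/8.2 = 4.915.
Mean = α/β = 41.3/8.2 = 5.037.
Difference = 5.037 − 4.915 = 0.122.
Right-skewed posterior ⇒ mode < mean.

0.122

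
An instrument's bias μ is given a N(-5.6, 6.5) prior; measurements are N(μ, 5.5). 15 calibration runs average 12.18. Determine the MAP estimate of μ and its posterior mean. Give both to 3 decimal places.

μ_MAP = 11.231, E[μ|data] = 11.231

Posterior for μ is Normal. Precision-weighted mean: (1/6.5·-5.6 + 15/5.5·12.18) / (1/6.5 + 15/5.5) = 11.231.
A Normal posterior is symmetric, so mode = mean.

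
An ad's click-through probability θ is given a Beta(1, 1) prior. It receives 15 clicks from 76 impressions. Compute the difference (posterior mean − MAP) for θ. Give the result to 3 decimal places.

Posterior: Beta(1+15, 1+61) = Beta(16, 62).
Mode = (16−1)/(16+62−2) = 15/76 = 0.197.
With a flat prior the MAP equals the MLE, 15/76.
Mean = 16/(16+62) = 16/78 = 0.205.
Difference = 0.205 − 0.197 = 0.008.
Mean > mode: the posterior has a right tail.

0.008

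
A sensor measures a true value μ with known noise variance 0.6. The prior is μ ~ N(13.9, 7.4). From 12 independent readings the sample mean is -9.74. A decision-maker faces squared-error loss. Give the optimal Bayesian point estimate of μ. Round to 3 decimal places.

-9.581

Posterior for μ is Normal. Precision-weighted mean: (1/7.4·13.9 + 12/0.6·-9.74) / (1/7.4 + 12/0.6) = -9.581.
A Normal posterior is symmetric, so mode = mean.
Squared-error loss ⇒ the optimal estimator is the posterior mean.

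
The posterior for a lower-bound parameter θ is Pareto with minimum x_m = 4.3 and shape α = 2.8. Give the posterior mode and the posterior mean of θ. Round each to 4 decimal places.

The Pareto density is strictly decreasing on [x_m, ∞), so the mode is x_m = 4.3000.
Mean = α·x_m/(α−1) = 2.8·4.3/1.8 = 6.6889.
Mean > mode: the posterior has a right tail.

MAP = 4.3000, posterior mean = 6.6889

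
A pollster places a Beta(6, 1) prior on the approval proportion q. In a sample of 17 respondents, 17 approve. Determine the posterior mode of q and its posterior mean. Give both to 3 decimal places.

posterior mode = 1.000, posterior mean = 0.958

Posterior: Beta(6+17, 1+0) = Beta(23, 1).
Since β = 1 ≤ 1 and α > 1, the Beta density is monotone increasing on [0,1]; the mode is at 1.
Mean = 23/(23+1) = 0.958.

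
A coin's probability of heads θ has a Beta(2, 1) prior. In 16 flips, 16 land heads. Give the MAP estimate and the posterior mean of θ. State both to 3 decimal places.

Posterior: Beta(2+16, 1+0) = Beta(18, 1).
Since β = 1 ≤ 1 and α > 1, the Beta density is monotone increasing on [0,1]; the mode is at 1.
Mean = 18/(18+1) = 0.947.

MAP = 1.000; posterior mean = 0.947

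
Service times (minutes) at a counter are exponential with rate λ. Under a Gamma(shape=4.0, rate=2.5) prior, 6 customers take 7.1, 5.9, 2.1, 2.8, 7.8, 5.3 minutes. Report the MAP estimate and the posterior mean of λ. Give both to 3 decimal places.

Σ times = 31.0. Posterior: Gamma(shape = 4.0+6 = 10.0, rate = 2.5+31.0 = 33.5).
Mode = (α−1)/β = 9.0/33.5 = 0.269.
Mean = α/β = 10.0/33.5 = 0.299.

MAP = 0.269; posterior mean = 0.299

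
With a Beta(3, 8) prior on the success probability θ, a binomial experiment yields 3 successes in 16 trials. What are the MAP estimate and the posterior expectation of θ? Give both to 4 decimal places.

θ_MAP = 0.2000, E[θ|data] = 0.2222

Posterior: Beta(3+3, 8+13) = Beta(6, 21).
Mode = (6−1)/(6+21−2) = 5/25 = 0.2000.
Mean = 6/(6+21) = 6/27 = 0.2222.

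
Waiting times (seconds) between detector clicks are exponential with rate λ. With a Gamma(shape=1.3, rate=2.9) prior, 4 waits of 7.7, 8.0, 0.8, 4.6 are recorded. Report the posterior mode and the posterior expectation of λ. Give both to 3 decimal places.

Σ times = 21.1. Posterior: Gamma(shape = 1.3+4 = 5.3, rate = 2.9+21.1 = 24.0).
Mode = (α−1)/β = 4.3/24.0 = 0.179.
Mean = α/β = 5.3/24.0 = 0.221.

MAP: 0.179. Posterior mean: 0.221.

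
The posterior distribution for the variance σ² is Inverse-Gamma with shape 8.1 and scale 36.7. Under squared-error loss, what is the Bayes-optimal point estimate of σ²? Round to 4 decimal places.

Mode = β/(α+1) = 36.7/9.1 = 4.0330.
Mean = β/(α−1) = 36.7/7.1 = 5.1690.
Squared-error loss ⇒ the optimal estimator is the posterior mean.

5.1690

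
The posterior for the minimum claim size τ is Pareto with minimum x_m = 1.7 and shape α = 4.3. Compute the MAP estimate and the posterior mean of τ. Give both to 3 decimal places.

MAP: 1.700. Posterior mean: 2.215.

The Pareto density is strictly decreasing on [x_m, ∞), so the mode is x_m = 1.700.
Mean = α·x_m/(α−1) = 4.3·1.7/3.3 = 2.215.
The posterior is right-skewed, so the mean exceeds the mode.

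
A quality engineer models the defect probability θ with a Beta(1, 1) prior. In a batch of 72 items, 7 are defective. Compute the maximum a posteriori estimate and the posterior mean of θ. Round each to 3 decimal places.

Posterior: Beta(1+7, 1+65) = Beta(8, 66).
Mode = (8−1)/(8+66−2) = 7/72 = 0.097.
With a flat prior the MAP equals the MLE, 7/72.
Mean = 8/(8+66) = 8/74 = 0.108.

maximum a posteriori estimate = 0.097, posterior mean = 0.108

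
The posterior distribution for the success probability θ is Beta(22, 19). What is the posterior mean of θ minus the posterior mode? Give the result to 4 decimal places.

Mode = (22−1)/(22+19−2) = 21/39 = 0.5385.
Mean = 22/(22+19) = 22/41 = 0.5366.
Difference = 0.5366 − 0.5385 = -0.0019.
Left-skewed posterior ⇒ mean < mode.

-0.0019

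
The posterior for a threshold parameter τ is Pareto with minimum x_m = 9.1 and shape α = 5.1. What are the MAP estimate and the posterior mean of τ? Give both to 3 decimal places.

τ_MAP = 9.100, E[τ|data] = 11.320

The Pareto density is strictly decreasing on [x_m, ∞), so the mode is x_m = 9.100.
Mean = α·x_m/(α−1) = 5.1·9.1/4.1 = 11.320.
Mean > mode: the posterior has a right tail.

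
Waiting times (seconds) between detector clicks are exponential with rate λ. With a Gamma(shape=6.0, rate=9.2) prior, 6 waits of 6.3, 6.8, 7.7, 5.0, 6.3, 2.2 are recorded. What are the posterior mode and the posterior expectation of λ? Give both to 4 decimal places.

Σ times = 34.3. Posterior: Gamma(shape = 6.0+6 = 12.0, rate = 9.2+34.3 = 43.5).
Mode = (α−1)/β = 11.0/43.5 = 0.2529.
Mean = α/β = 12.0/43.5 = 0.2759.
Mean > mode: the posterior has a right tail.

MAP = 0.2529, posterior mean = 0.2759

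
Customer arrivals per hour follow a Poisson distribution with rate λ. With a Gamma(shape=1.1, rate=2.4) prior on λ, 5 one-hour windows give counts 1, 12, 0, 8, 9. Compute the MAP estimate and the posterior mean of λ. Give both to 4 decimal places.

MAP = 4.0676, posterior mean = 4.2027

Σ counts = 30. Posterior: Gamma(shape = 1.1+30 = 31.1, rate = 2.4+5 = 7.4).
Mode = (α−1)/β = 30.1/7.4 = 4.0676.
Mean = α/β = 31.1/7.4 = 4.2027.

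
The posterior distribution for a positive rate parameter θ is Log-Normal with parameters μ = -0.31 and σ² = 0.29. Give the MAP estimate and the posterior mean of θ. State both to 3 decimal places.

MAP estimate = 0.549, posterior mean = 0.848

Mode = exp(μ − σ²) = exp(-0.60) = 0.549.
Mean = exp(μ + σ²/2) = exp(-0.165) = 0.848.
The posterior is right-skewed, so the mean exceeds the mode.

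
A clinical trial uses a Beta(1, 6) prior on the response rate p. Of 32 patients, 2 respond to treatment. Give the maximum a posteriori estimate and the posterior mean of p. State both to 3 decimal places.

Posterior: Beta(1+2, 6+30) = Beta(3, 36).
Mode = (3−1)/(3+36−2) = 2/37 = 0.054.
Mean = 3/(3+36) = 3/39 = 0.077.

MAP = 0.054, posterior mean = 0.077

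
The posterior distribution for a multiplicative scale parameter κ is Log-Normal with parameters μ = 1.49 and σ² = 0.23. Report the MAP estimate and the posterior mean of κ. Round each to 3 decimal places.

MAP estimate = 3.525, posterior mean = 4.978

Mode = exp(μ − σ²) = exp(1.26) = 3.525.
Mean = exp(μ + σ²/2) = exp(1.605) = 4.978.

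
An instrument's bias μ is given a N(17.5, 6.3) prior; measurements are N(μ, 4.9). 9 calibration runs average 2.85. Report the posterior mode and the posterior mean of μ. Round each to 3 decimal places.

Posterior for μ is Normal. Precision-weighted mean: (1/6.3·17.5 + 9/4.9·2.85) / (1/6.3 + 9/4.9) = 4.015.
A Normal posterior is symmetric, so mode = mean.

posterior mode = 4.015, posterior mean = 4.015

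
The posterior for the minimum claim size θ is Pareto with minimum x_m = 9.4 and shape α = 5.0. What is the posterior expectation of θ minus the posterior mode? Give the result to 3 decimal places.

2.350

The Pareto density is strictly decreasing on [x_m, ∞), so the mode is x_m = 9.400.
Mean = α·x_m/(α−1) = 5.0·9.4/4.0 = 11.750.
Difference = 11.750 − 9.400 = 2.350.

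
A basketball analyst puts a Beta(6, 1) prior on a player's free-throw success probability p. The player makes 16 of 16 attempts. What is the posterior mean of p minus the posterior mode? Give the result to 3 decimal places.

Posterior: Beta(6+16, 1+0) = Beta(22, 1).
Since β = 1 ≤ 1 and α > 1, the Beta density is monotone increasing on [0,1]; the mode is at 1.
Mean = 22/(22+1) = 0.957.
Difference = 0.957 − 1.000 = -0.043.

-0.043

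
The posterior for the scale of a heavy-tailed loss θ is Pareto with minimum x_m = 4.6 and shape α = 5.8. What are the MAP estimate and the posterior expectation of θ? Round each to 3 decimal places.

MAP: 4.600. Posterior mean: 5.558.

The Pareto density is strictly decreasing on [x_m, ∞), so the mode is x_m = 4.600.
Mean = α·x_m/(α−1) = 5.8·4.6/4.8 = 5.558.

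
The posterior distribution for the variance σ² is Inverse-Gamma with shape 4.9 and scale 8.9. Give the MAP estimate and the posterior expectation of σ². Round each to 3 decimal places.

Mode = β/(α+1) = 8.9/5.9 = 1.508.
Mean = β/(α−1) = 8.9/3.9 = 2.282.

MAP: 1.508. Posterior mean: 2.282.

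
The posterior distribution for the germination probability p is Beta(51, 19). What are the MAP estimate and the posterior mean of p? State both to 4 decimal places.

Mode = (51−1)/(51+19−2) = 50/68 = 0.7353.
Mean = 51/(51+19) = 51/70 = 0.7286.

p_MAP = 0.7353, E[p|data] = 0.7286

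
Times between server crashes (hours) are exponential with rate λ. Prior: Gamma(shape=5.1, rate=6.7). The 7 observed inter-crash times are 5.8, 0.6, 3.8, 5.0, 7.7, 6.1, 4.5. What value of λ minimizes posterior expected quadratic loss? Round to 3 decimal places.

0.301

Σ times = 33.5. Posterior: Gamma(shape = 5.1+7 = 12.1, rate = 6.7+33.5 = 40.2).
Mode = (α−1)/β = 11.1/40.2 = 0.276.
Mean = α/β = 12.1/40.2 = 0.301.
Quadratic loss ⇒ the optimal estimator is the posterior mean.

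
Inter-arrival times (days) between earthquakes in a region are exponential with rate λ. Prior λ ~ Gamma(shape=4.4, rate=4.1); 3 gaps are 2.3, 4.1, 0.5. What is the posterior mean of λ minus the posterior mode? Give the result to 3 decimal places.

0.091

Σ times = 6.9. Posterior: Gamma(shape = 4.4+3 = 7.4, rate = 4.1+6.9 = 11.0).
Mode = (α−1)/β = 6.4/11.0 = 0.582.
Mean = α/β = 7.4/11.0 = 0.673.
Difference = 0.673 − 0.582 = 0.091.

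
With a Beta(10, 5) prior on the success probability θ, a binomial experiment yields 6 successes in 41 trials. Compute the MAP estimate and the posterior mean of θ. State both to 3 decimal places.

Posterior: Beta(10+6, 5+35) = Beta(16, 40).
Mode = (16−1)/(16+40−2) = 15/54 = 0.278.
Mean = 16/(16+40) = 16/56 = 0.286.

MAP estimate = 0.278, posterior mean = 0.286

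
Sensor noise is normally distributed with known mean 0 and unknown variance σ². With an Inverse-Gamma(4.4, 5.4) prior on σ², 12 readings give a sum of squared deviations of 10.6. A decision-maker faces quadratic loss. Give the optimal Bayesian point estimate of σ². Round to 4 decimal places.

1.1383

Posterior: Inverse-Gamma(shape = 4.4+12/2 = 10.4, scale = 5.4+10.6/2 = 10.7).
Mode = β/(α+1) = 10.7/11.4 = 0.9386.
Mean = β/(α−1) = 10.7/9.4 = 1.1383.
Quadratic loss ⇒ the optimal estimator is the posterior mean.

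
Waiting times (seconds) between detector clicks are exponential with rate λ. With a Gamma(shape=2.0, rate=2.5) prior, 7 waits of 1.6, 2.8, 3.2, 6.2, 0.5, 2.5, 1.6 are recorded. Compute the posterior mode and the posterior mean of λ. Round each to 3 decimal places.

Σ times = 18.4. Posterior: Gamma(shape = 2.0+7 = 9.0, rate = 2.5+18.4 = 20.9).
Mode = (α−1)/β = 8.0/20.9 = 0.383.
Mean = α/β = 9.0/20.9 = 0.431.

posterior mode = 0.383, posterior mean = 0.431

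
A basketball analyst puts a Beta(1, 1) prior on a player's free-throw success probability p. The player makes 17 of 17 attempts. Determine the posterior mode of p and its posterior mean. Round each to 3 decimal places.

p_MAP = 1.000, E[p|data] = 0.947

Posterior: Beta(1+17, 1+0) = Beta(18, 1).
Since β = 1 ≤ 1 and α > 1, the Beta density is monotone increasing on [0,1]; the mode is at 1.
Mean = 18/(18+1) = 0.947.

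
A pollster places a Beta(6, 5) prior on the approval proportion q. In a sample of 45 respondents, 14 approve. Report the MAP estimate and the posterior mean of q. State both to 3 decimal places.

MAP = 0.352, posterior mean = 0.357

Posterior: Beta(6+14, 5+31) = Beta(20, 36).
Mode = (20−1)/(20+36−2) = 19/54 = 0.352.
Mean = 20/(20+36) = 20/56 = 0.357.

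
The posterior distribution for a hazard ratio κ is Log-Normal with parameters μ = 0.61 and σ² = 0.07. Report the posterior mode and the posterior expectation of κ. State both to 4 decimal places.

Mode = exp(μ − σ²) = exp(0.54) = 1.7160.
Mean = exp(μ + σ²/2) = exp(0.645) = 1.9060.

MAP = 1.7160; posterior mean = 1.9060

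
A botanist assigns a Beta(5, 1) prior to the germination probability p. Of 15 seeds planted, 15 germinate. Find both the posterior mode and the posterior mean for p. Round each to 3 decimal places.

MAP = 1.000; posterior mean = 0.952

Posterior: Beta(5+15, 1+0) = Beta(20, 1).
Since β = 1 ≤ 1 and α > 1, the Beta density is monotone increasing on [0,1]; the mode is at 1.
Mean = 20/(20+1) = 0.952.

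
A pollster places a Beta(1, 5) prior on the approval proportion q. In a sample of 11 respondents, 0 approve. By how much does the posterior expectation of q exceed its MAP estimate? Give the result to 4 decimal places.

Posterior: Beta(1+0, 5+11) = Beta(1, 16).
Since α = 1 ≤ 1 and β > 1, the Beta density is monotone decreasing on [0,1]; the mode is at 0.
Mean = 1/(1+16) = 0.0588.
Difference = 0.0588 − 0.0000 = 0.0588.
Mean > mode: the posterior has a right tail.

0.0588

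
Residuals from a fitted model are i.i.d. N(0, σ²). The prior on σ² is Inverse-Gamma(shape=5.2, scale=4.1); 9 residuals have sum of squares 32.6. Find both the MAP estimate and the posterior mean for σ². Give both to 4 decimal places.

MAP estimate = 1.9065, posterior mean = 2.3448

Posterior: Inverse-Gamma(shape = 5.2+9/2 = 9.7, scale = 4.1+32.6/2 = 20.4).
Mode = β/(α+1) = 20.4/10.7 = 1.9065.
Mean = β/(α−1) = 20.4/8.7 = 2.3448.
Mean > mode: the posterior has a right tail.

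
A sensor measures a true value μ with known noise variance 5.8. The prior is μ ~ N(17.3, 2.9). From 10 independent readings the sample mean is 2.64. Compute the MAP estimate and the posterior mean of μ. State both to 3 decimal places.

Posterior for μ is Normal. Precision-weighted mean: (1/2.9·17.3 + 10/5.8·2.64) / (1/2.9 + 10/5.8) = 5.083.
A Normal posterior is symmetric, so mode = mean.

MAP = 5.083; posterior mean = 5.083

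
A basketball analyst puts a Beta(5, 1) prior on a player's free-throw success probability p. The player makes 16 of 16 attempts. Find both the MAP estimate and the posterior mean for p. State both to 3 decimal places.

MAP = 1.000, posterior mean = 0.955

Posterior: Beta(5+16, 1+0) = Beta(21, 1).
Since β = 1 ≤ 1 and α > 1, the Beta density is monotone increasing on [0,1]; the mode is at 1.
Mean = 21/(21+1) = 0.955.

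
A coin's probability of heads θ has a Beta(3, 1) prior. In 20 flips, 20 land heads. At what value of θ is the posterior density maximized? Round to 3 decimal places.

1.000

Posterior: Beta(3+20, 1+0) = Beta(23, 1).
Since β = 1 ≤ 1 and α > 1, the Beta density is monotone increasing on [0,1]; the mode is at 1.
Mean = 23/(23+1) = 0.958.
This is the posterior mode — the MAP estimate.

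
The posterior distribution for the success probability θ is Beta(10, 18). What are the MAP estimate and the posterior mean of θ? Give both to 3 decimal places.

MAP = 0.346, posterior mean = 0.357

Mode = (10−1)/(10+18−2) = 9/26 = 0.346.
Mean = 10/(10+18) = 10/28 = 0.357.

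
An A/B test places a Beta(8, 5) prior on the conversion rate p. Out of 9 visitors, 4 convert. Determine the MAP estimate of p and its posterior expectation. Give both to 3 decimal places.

Posterior: Beta(8+4, 5+5) = Beta(12, 10).
Mode = (12−1)/(12+10−2) = 11/20 = 0.550.
Mean = 12/(12+10) = 12/22 = 0.545.

MAP = 0.550; posterior mean = 0.545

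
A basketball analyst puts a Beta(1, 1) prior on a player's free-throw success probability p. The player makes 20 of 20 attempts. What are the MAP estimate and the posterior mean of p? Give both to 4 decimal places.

Posterior: Beta(1+20, 1+0) = Beta(21, 1).
Since β = 1 ≤ 1 and α > 1, the Beta density is monotone increasing on [0,1]; the mode is at 1.
Mean = 21/(21+1) = 0.9545.

p_MAP = 1.0000, E[p|data] = 0.9545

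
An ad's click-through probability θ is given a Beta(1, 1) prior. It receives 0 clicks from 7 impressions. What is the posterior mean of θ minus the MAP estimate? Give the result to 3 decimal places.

0.111

Posterior: Beta(1+0, 1+7) = Beta(1, 8).
Since α = 1 ≤ 1 and β > 1, the Beta density is monotone decreasing on [0,1]; the mode is at 0.
Mean = 1/(1+8) = 0.111.
Difference = 0.111 − 0.000 = 0.111.
Mean > mode: the posterior has a right tail.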